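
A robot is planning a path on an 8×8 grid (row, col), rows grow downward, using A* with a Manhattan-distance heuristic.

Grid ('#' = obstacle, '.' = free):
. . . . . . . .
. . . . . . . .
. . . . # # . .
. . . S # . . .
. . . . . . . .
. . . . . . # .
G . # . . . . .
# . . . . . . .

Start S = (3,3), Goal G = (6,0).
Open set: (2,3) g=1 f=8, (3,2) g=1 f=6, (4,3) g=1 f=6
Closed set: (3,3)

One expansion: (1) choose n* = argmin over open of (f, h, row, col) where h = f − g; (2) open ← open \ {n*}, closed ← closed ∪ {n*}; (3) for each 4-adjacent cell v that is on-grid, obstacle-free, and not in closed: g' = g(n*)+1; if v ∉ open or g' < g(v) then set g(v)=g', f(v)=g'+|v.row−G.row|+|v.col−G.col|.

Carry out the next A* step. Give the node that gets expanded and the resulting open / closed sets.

expanded=(3,2); open=[(2,2) g=2 f=8, (2,3) g=1 f=8, (3,1) g=2 f=6, (4,2) g=2 f=6, (4,3) g=1 f=6]; closed=[(3,2), (3,3)]

step 1: expand (3,2) (f=6, h=5) → closed; open now [(2,2) g=2 f=8, (2,3) g=1 f=8, (3,1) g=2 f=6, (4,2) g=2 f=6, (4,3) g=1 f=6]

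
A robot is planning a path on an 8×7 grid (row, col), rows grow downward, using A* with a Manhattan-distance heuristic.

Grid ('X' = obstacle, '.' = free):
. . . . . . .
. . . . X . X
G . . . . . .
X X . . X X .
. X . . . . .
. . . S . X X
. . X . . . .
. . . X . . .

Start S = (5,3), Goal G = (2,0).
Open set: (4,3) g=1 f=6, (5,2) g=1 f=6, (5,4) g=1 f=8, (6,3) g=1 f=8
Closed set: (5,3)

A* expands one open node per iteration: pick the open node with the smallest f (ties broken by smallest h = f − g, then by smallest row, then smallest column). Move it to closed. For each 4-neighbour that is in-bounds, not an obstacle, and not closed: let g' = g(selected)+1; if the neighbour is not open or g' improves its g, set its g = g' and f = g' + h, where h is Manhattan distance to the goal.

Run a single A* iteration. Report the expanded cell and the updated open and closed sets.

expanded=(4,3); open=[(3,3) g=2 f=6, (4,2) g=2 f=6, (4,4) g=2 f=8, (5,2) g=1 f=6, (5,4) g=1 f=8, (6,3) g=1 f=8]; closed=[(4,3), (5,3)]

step 1: expand (4,3) (f=6, h=5) → closed; open now [(3,3) g=2 f=6, (4,2) g=2 f=6, (4,4) g=2 f=8, (5,2) g=1 f=6, (5,4) g=1 f=8, (6,3) g=1 f=8]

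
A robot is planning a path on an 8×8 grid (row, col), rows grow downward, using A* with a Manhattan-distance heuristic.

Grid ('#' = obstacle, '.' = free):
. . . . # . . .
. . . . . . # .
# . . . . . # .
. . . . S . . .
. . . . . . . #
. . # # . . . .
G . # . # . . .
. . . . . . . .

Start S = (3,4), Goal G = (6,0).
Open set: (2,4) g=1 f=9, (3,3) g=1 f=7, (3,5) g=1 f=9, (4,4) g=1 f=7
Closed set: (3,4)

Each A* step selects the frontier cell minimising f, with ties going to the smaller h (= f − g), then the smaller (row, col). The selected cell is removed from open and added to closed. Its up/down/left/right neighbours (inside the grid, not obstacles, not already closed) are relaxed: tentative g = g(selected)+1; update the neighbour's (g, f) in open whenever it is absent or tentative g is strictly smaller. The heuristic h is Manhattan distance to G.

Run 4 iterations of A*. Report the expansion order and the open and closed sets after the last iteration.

order=[(3,3) → (3,2) → (3,1) → (3,0)]; open=[(2,1) g=4 f=9, (2,2) g=3 f=9, (2,3) g=2 f=9, (2,4) g=1 f=9, (3,5) g=1 f=9, (4,0) g=5 f=7, (4,1) g=4 f=7, (4,2) g=3 f=7, (4,3) g=2 f=7, (4,4) g=1 f=7]; closed=[(3,0), (3,1), (3,2), (3,3), (3,4)]

step 1: expand (3,3) (f=7, h=6) → closed; open now [(2,3) g=2 f=9, (2,4) g=1 f=9, (3,2) g=2 f=7, (3,5) g=1 f=9, (4,3) g=2 f=7, (4,4) g=1 f=7]
step 2: expand (3,2) (f=7, h=5) → closed; open now [(2,2) g=3 f=9, (2,3) g=2 f=9, (2,4) g=1 f=9, (3,1) g=3 f=7, (3,5) g=1 f=9, (4,2) g=3 f=7, (4,3) g=2 f=7, (4,4) g=1 f=7]
step 3: expand (3,1) (f=7, h=4) → closed; open now [(2,1) g=4 f=9, (2,2) g=3 f=9, (2,3) g=2 f=9, (2,4) g=1 f=9, (3,0) g=4 f=7, (3,5) g=1 f=9, (4,1) g=4 f=7, (4,2) g=3 f=7, (4,3) g=2 f=7, (4,4) g=1 f=7]
step 4: expand (3,0) (f=7, h=3) → closed; open now [(2,1) g=4 f=9, (2,2) g=3 f=9, (2,3) g=2 f=9, (2,4) g=1 f=9, (3,5) g=1 f=9, (4,0) g=5 f=7, (4,1) g=4 f=7, (4,2) g=3 f=7, (4,3) g=2 f=7, (4,4) g=1 f=7]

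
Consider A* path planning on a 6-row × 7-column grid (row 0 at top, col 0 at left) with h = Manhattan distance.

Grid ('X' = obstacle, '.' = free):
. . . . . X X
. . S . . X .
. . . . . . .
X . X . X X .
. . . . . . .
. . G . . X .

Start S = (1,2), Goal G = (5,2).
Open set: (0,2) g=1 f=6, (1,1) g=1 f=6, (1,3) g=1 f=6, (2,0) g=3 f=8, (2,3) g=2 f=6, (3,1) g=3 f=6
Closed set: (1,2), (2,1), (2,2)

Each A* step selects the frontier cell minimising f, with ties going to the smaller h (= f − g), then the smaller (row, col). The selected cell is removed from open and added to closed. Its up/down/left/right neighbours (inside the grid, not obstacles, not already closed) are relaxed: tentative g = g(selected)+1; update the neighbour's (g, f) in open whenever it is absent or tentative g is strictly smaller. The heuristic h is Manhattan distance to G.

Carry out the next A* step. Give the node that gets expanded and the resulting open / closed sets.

expanded=(3,1); open=[(0,2) g=1 f=6, (1,1) g=1 f=6, (1,3) g=1 f=6, (2,0) g=3 f=8, (2,3) g=2 f=6, (4,1) g=4 f=6]; closed=[(1,2), (2,1), (2,2), (3,1)]

step 1: expand (3,1) (f=6, h=3) → closed; open now [(0,2) g=1 f=6, (1,1) g=1 f=6, (1,3) g=1 f=6, (2,0) g=3 f=8, (2,3) g=2 f=6, (4,1) g=4 f=6]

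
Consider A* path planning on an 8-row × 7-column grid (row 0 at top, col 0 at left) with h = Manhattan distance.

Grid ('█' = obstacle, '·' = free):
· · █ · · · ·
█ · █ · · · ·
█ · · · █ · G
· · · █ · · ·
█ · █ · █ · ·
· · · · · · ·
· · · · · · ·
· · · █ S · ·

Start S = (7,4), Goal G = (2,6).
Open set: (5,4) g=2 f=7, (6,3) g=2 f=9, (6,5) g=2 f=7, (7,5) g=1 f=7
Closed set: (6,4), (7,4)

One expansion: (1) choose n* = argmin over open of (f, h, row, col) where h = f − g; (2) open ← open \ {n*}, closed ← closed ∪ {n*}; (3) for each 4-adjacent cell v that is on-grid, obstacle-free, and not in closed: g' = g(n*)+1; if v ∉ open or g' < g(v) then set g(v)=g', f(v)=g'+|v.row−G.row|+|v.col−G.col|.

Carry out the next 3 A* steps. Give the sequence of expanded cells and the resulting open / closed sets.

step 1: expand (5,4) (f=7, h=5) → closed; open now [(5,3) g=3 f=9, (5,5) g=3 f=7, (6,3) g=2 f=9, (6,5) g=2 f=7, (7,5) g=1 f=7]
step 2: expand (5,5) (f=7, h=4) → closed; open now [(4,5) g=4 f=7, (5,3) g=3 f=9, (5,6) g=4 f=7, (6,3) g=2 f=9, (6,5) g=2 f=7, (7,5) g=1 f=7]
step 3: expand (4,5) (f=7, h=3) → closed; open now [(3,5) g=5 f=7, (4,6) g=5 f=7, (5,3) g=3 f=9, (5,6) g=4 f=7, (6,3) g=2 f=9, (6,5) g=2 f=7, (7,5) g=1 f=7]

order=[(5,4) → (5,5) → (4,5)]; open=[(3,5) g=5 f=7, (4,6) g=5 f=7, (5,3) g=3 f=9, (5,6) g=4 f=7, (6,3) g=2 f=9, (6,5) g=2 f=7, (7,5) g=1 f=7]; closed=[(4,5), (5,4), (5,5), (6,4), (7,4)]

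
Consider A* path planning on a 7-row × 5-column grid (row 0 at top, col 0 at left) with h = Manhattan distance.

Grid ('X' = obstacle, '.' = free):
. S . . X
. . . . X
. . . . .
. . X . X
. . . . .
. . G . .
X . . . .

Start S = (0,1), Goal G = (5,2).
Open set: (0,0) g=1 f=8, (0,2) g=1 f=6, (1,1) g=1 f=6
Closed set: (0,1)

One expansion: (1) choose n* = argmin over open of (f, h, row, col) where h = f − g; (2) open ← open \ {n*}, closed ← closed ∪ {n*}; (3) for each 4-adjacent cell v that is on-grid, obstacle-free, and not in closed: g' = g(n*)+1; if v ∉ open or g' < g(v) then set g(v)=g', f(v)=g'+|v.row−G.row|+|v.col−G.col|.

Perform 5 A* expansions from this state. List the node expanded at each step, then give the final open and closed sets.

order=[(0,2) → (1,2) → (2,2) → (1,1) → (2,1)]; open=[(0,0) g=1 f=8, (0,3) g=2 f=8, (1,0) g=2 f=8, (1,3) g=3 f=8, (2,0) g=3 f=8, (2,3) g=4 f=8, (3,1) g=3 f=6]; closed=[(0,1), (0,2), (1,1), (1,2), (2,1), (2,2)]

step 1: expand (0,2) (f=6, h=5) → closed; open now [(0,0) g=1 f=8, (0,3) g=2 f=8, (1,1) g=1 f=6, (1,2) g=2 f=6]
step 2: expand (1,2) (f=6, h=4) → closed; open now [(0,0) g=1 f=8, (0,3) g=2 f=8, (1,1) g=1 f=6, (1,3) g=3 f=8, (2,2) g=3 f=6]
step 3: expand (2,2) (f=6, h=3) → closed; open now [(0,0) g=1 f=8, (0,3) g=2 f=8, (1,1) g=1 f=6, (1,3) g=3 f=8, (2,1) g=4 f=8, (2,3) g=4 f=8]
step 4: expand (1,1) (f=6, h=5) → closed; open now [(0,0) g=1 f=8, (0,3) g=2 f=8, (1,0) g=2 f=8, (1,3) g=3 f=8, (2,1) g=2 f=6, (2,3) g=4 f=8]
step 5: expand (2,1) (f=6, h=4) → closed; open now [(0,0) g=1 f=8, (0,3) g=2 f=8, (1,0) g=2 f=8, (1,3) g=3 f=8, (2,0) g=3 f=8, (2,3) g=4 f=8, (3,1) g=3 f=6]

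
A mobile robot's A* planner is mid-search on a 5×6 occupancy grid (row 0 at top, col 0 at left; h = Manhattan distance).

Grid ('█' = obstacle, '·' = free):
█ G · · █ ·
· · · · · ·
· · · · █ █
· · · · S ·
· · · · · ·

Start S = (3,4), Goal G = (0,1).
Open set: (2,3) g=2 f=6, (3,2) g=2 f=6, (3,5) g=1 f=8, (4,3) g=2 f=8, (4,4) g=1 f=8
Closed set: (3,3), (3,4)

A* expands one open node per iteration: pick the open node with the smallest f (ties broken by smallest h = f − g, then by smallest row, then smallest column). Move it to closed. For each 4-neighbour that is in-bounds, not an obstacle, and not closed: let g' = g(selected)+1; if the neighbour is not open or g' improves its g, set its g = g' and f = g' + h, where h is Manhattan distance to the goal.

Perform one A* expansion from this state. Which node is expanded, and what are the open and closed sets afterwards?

step 1: expand (2,3) (f=6, h=4) → closed; open now [(1,3) g=3 f=6, (2,2) g=3 f=6, (3,2) g=2 f=6, (3,5) g=1 f=8, (4,3) g=2 f=8, (4,4) g=1 f=8]

expanded=(2,3); open=[(1,3) g=3 f=6, (2,2) g=3 f=6, (3,2) g=2 f=6, (3,5) g=1 f=8, (4,3) g=2 f=8, (4,4) g=1 f=8]; closed=[(2,3), (3,3), (3,4)]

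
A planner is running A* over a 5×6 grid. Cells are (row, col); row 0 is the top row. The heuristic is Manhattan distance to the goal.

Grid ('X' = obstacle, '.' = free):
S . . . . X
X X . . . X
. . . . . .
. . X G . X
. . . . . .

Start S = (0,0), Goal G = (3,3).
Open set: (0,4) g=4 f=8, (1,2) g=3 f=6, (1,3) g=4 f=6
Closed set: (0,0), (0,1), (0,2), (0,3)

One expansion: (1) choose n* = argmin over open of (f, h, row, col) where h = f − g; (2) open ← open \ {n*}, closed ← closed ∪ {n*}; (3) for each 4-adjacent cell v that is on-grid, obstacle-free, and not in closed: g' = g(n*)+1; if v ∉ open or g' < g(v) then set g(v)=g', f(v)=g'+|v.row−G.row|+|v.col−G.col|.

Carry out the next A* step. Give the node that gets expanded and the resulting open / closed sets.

expanded=(1,3); open=[(0,4) g=4 f=8, (1,2) g=3 f=6, (1,4) g=5 f=8, (2,3) g=5 f=6]; closed=[(0,0), (0,1), (0,2), (0,3), (1,3)]

step 1: expand (1,3) (f=6, h=2) → closed; open now [(0,4) g=4 f=8, (1,2) g=3 f=6, (1,4) g=5 f=8, (2,3) g=5 f=6]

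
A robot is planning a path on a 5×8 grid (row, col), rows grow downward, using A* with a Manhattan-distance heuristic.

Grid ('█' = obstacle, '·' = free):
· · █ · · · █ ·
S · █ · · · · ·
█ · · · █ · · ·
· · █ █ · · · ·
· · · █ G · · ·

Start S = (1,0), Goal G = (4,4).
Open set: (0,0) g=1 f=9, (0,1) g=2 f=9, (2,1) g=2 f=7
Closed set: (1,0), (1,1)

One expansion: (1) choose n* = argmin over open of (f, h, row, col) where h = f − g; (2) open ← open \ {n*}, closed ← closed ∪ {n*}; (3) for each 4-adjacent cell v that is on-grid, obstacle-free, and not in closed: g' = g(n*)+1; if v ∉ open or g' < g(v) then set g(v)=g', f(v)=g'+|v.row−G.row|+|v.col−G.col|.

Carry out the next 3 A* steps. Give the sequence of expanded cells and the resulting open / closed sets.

step 1: expand (2,1) (f=7, h=5) → closed; open now [(0,0) g=1 f=9, (0,1) g=2 f=9, (2,2) g=3 f=7, (3,1) g=3 f=7]
step 2: expand (2,2) (f=7, h=4) → closed; open now [(0,0) g=1 f=9, (0,1) g=2 f=9, (2,3) g=4 f=7, (3,1) g=3 f=7]
step 3: expand (2,3) (f=7, h=3) → closed; open now [(0,0) g=1 f=9, (0,1) g=2 f=9, (1,3) g=5 f=9, (3,1) g=3 f=7]

order=[(2,1) → (2,2) → (2,3)]; open=[(0,0) g=1 f=9, (0,1) g=2 f=9, (1,3) g=5 f=9, (3,1) g=3 f=7]; closed=[(1,0), (1,1), (2,1), (2,2), (2,3)]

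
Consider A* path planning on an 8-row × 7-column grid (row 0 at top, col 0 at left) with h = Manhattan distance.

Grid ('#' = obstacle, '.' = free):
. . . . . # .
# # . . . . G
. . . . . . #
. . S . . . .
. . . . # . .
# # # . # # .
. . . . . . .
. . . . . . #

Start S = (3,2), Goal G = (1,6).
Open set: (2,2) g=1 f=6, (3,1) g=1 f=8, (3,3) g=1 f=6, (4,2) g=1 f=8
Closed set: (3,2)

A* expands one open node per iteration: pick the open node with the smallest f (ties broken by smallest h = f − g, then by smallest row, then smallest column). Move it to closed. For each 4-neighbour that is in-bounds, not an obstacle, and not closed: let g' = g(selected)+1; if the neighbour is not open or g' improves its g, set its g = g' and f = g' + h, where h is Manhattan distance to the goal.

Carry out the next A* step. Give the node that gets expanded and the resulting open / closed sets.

step 1: expand (2,2) (f=6, h=5) → closed; open now [(1,2) g=2 f=6, (2,1) g=2 f=8, (2,3) g=2 f=6, (3,1) g=1 f=8, (3,3) g=1 f=6, (4,2) g=1 f=8]

expanded=(2,2); open=[(1,2) g=2 f=6, (2,1) g=2 f=8, (2,3) g=2 f=6, (3,1) g=1 f=8, (3,3) g=1 f=6, (4,2) g=1 f=8]; closed=[(2,2), (3,2)]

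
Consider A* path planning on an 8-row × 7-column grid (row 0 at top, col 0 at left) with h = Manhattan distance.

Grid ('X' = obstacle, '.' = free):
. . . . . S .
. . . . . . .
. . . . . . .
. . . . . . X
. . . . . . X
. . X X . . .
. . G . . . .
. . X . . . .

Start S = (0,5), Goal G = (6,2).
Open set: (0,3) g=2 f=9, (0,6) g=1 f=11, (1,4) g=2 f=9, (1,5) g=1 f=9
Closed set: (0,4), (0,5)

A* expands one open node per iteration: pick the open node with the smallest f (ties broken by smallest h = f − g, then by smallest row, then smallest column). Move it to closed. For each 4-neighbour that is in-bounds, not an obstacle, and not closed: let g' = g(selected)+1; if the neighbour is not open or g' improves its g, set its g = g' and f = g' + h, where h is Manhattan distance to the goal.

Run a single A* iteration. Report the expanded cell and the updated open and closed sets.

expanded=(0,3); open=[(0,2) g=3 f=9, (0,6) g=1 f=11, (1,3) g=3 f=9, (1,4) g=2 f=9, (1,5) g=1 f=9]; closed=[(0,3), (0,4), (0,5)]

step 1: expand (0,3) (f=9, h=7) → closed; open now [(0,2) g=3 f=9, (0,6) g=1 f=11, (1,3) g=3 f=9, (1,4) g=2 f=9, (1,5) g=1 f=9]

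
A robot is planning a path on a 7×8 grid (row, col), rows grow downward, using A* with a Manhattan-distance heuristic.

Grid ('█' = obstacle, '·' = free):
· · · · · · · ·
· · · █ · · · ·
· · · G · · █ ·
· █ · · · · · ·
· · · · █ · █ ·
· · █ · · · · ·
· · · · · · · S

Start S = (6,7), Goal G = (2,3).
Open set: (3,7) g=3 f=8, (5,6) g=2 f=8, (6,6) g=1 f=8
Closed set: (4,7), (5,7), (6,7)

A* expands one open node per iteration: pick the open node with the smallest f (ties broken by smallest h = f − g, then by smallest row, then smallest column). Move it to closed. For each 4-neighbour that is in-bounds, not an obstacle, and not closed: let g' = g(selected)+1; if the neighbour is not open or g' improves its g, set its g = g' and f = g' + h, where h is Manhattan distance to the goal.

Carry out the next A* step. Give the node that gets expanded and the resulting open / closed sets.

expanded=(3,7); open=[(2,7) g=4 f=8, (3,6) g=4 f=8, (5,6) g=2 f=8, (6,6) g=1 f=8]; closed=[(3,7), (4,7), (5,7), (6,7)]

step 1: expand (3,7) (f=8, h=5) → closed; open now [(2,7) g=4 f=8, (3,6) g=4 f=8, (5,6) g=2 f=8, (6,6) g=1 f=8]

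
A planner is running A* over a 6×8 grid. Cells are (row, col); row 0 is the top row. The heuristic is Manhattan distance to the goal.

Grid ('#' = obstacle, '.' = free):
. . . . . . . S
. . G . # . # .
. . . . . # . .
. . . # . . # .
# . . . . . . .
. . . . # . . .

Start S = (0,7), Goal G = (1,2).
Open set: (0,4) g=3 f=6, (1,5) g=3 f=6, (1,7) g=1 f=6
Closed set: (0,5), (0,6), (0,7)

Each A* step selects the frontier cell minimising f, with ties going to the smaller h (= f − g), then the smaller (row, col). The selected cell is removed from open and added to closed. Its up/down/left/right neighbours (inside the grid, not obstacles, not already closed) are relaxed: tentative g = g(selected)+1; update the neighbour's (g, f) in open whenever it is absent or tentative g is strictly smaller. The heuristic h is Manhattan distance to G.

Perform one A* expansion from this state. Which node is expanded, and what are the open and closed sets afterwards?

step 1: expand (0,4) (f=6, h=3) → closed; open now [(0,3) g=4 f=6, (1,5) g=3 f=6, (1,7) g=1 f=6]

expanded=(0,4); open=[(0,3) g=4 f=6, (1,5) g=3 f=6, (1,7) g=1 f=6]; closed=[(0,4), (0,5), (0,6), (0,7)]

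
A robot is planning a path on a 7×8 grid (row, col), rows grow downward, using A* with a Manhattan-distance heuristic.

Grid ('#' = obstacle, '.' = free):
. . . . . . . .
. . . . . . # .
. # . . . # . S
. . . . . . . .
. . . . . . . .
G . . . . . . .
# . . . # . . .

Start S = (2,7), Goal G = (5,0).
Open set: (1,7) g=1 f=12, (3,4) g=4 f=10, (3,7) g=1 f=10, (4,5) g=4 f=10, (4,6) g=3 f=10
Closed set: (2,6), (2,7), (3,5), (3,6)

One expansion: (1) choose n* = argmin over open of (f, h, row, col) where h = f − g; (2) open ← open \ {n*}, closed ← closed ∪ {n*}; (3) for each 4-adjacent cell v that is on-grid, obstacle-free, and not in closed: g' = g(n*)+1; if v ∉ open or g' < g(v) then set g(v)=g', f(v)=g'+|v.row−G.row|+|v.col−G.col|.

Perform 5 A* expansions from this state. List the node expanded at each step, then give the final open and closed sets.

step 1: expand (3,4) (f=10, h=6) → closed; open now [(1,7) g=1 f=12, (2,4) g=5 f=12, (3,3) g=5 f=10, (3,7) g=1 f=10, (4,4) g=5 f=10, (4,5) g=4 f=10, (4,6) g=3 f=10]
step 2: expand (3,3) (f=10, h=5) → closed; open now [(1,7) g=1 f=12, (2,3) g=6 f=12, (2,4) g=5 f=12, (3,2) g=6 f=10, (3,7) g=1 f=10, (4,3) g=6 f=10, (4,4) g=5 f=10, (4,5) g=4 f=10, (4,6) g=3 f=10]
step 3: expand (3,2) (f=10, h=4) → closed; open now [(1,7) g=1 f=12, (2,2) g=7 f=12, (2,3) g=6 f=12, (2,4) g=5 f=12, (3,1) g=7 f=10, (3,7) g=1 f=10, (4,2) g=7 f=10, (4,3) g=6 f=10, (4,4) g=5 f=10, (4,5) g=4 f=10, (4,6) g=3 f=10]
step 4: expand (3,1) (f=10, h=3) → closed; open now [(1,7) g=1 f=12, (2,2) g=7 f=12, (2,3) g=6 f=12, (2,4) g=5 f=12, (3,0) g=8 f=10, (3,7) g=1 f=10, (4,1) g=8 f=10, (4,2) g=7 f=10, (4,3) g=6 f=10, (4,4) g=5 f=10, (4,5) g=4 f=10, (4,6) g=3 f=10]
step 5: expand (3,0) (f=10, h=2) → closed; open now [(1,7) g=1 f=12, (2,0) g=9 f=12, (2,2) g=7 f=12, (2,3) g=6 f=12, (2,4) g=5 f=12, (3,7) g=1 f=10, (4,0) g=9 f=10, (4,1) g=8 f=10, (4,2) g=7 f=10, (4,3) g=6 f=10, (4,4) g=5 f=10, (4,5) g=4 f=10, (4,6) g=3 f=10]

order=[(3,4) → (3,3) → (3,2) → (3,1) → (3,0)]; open=[(1,7) g=1 f=12, (2,0) g=9 f=12, (2,2) g=7 f=12, (2,3) g=6 f=12, (2,4) g=5 f=12, (3,7) g=1 f=10, (4,0) g=9 f=10, (4,1) g=8 f=10, (4,2) g=7 f=10, (4,3) g=6 f=10, (4,4) g=5 f=10, (4,5) g=4 f=10, (4,6) g=3 f=10]; closed=[(2,6), (2,7), (3,0), (3,1), (3,2), (3,3), (3,4), (3,5), (3,6)]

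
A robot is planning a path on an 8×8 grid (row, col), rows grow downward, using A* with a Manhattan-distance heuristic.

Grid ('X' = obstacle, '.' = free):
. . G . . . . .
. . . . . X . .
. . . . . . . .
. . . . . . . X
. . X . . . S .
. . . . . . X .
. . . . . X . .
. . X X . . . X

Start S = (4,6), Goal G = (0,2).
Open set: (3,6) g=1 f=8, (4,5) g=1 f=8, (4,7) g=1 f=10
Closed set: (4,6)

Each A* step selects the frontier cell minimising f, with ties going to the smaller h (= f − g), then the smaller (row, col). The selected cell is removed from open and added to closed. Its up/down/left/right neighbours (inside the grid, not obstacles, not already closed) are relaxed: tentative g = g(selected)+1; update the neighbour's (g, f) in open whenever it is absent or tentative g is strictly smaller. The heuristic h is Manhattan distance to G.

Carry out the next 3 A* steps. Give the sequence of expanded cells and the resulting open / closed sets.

order=[(3,6) → (2,6) → (1,6)]; open=[(0,6) g=4 f=8, (1,7) g=4 f=10, (2,5) g=3 f=8, (2,7) g=3 f=10, (3,5) g=2 f=8, (4,5) g=1 f=8, (4,7) g=1 f=10]; closed=[(1,6), (2,6), (3,6), (4,6)]

step 1: expand (3,6) (f=8, h=7) → closed; open now [(2,6) g=2 f=8, (3,5) g=2 f=8, (4,5) g=1 f=8, (4,7) g=1 f=10]
step 2: expand (2,6) (f=8, h=6) → closed; open now [(1,6) g=3 f=8, (2,5) g=3 f=8, (2,7) g=3 f=10, (3,5) g=2 f=8, (4,5) g=1 f=8, (4,7) g=1 f=10]
step 3: expand (1,6) (f=8, h=5) → closed; open now [(0,6) g=4 f=8, (1,7) g=4 f=10, (2,5) g=3 f=8, (2,7) g=3 f=10, (3,5) g=2 f=8, (4,5) g=1 f=8, (4,7) g=1 f=10]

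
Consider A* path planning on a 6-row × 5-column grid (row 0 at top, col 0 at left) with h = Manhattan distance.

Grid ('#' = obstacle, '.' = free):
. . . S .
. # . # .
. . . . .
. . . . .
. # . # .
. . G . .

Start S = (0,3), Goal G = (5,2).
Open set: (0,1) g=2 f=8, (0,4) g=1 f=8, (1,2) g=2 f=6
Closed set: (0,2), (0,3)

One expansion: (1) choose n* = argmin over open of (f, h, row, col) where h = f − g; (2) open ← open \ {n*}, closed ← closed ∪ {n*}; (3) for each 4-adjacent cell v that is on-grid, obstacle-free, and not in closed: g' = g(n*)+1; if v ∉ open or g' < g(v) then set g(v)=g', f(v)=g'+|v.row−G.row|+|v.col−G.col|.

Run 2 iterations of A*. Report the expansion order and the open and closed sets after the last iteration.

order=[(1,2) → (2,2)]; open=[(0,1) g=2 f=8, (0,4) g=1 f=8, (2,1) g=4 f=8, (2,3) g=4 f=8, (3,2) g=4 f=6]; closed=[(0,2), (0,3), (1,2), (2,2)]

step 1: expand (1,2) (f=6, h=4) → closed; open now [(0,1) g=2 f=8, (0,4) g=1 f=8, (2,2) g=3 f=6]
step 2: expand (2,2) (f=6, h=3) → closed; open now [(0,1) g=2 f=8, (0,4) g=1 f=8, (2,1) g=4 f=8, (2,3) g=4 f=8, (3,2) g=4 f=6]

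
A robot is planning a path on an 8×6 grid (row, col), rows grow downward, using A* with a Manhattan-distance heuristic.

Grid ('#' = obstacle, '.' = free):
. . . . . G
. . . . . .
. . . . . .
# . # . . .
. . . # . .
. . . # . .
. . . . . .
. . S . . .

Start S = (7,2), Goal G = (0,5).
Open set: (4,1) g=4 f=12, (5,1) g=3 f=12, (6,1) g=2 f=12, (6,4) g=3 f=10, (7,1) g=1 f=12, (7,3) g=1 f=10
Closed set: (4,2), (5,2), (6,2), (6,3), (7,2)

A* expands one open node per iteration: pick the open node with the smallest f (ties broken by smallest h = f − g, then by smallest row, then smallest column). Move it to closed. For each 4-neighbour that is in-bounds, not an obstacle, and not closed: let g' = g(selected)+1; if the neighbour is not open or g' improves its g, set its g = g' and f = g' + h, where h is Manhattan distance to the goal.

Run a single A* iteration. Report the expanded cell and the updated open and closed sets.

expanded=(6,4); open=[(4,1) g=4 f=12, (5,1) g=3 f=12, (5,4) g=4 f=10, (6,1) g=2 f=12, (6,5) g=4 f=10, (7,1) g=1 f=12, (7,3) g=1 f=10, (7,4) g=4 f=12]; closed=[(4,2), (5,2), (6,2), (6,3), (6,4), (7,2)]

step 1: expand (6,4) (f=10, h=7) → closed; open now [(4,1) g=4 f=12, (5,1) g=3 f=12, (5,4) g=4 f=10, (6,1) g=2 f=12, (6,5) g=4 f=10, (7,1) g=1 f=12, (7,3) g=1 f=10, (7,4) g=4 f=12]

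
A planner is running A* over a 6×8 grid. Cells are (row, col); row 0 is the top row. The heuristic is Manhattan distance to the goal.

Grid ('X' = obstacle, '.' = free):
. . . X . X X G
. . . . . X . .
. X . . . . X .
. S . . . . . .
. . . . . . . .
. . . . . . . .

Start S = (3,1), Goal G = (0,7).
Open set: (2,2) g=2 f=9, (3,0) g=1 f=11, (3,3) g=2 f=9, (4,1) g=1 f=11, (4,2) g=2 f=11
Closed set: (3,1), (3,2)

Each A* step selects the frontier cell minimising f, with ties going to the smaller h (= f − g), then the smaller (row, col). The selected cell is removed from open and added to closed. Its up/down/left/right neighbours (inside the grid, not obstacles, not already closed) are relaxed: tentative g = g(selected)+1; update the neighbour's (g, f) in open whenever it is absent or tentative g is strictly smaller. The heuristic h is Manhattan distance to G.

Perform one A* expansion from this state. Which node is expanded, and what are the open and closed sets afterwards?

expanded=(2,2); open=[(1,2) g=3 f=9, (2,3) g=3 f=9, (3,0) g=1 f=11, (3,3) g=2 f=9, (4,1) g=1 f=11, (4,2) g=2 f=11]; closed=[(2,2), (3,1), (3,2)]

step 1: expand (2,2) (f=9, h=7) → closed; open now [(1,2) g=3 f=9, (2,3) g=3 f=9, (3,0) g=1 f=11, (3,3) g=2 f=9, (4,1) g=1 f=11, (4,2) g=2 f=11]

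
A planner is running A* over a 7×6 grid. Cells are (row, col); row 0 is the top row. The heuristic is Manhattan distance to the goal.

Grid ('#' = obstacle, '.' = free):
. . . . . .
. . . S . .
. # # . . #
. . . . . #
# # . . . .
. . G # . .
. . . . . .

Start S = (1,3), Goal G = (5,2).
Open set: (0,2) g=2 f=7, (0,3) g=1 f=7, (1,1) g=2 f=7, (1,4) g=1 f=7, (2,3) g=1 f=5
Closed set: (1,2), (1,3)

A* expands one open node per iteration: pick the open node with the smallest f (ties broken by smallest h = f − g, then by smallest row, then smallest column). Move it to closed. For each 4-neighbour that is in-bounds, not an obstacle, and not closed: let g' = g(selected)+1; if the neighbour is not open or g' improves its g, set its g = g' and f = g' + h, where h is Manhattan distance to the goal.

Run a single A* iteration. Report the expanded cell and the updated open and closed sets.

step 1: expand (2,3) (f=5, h=4) → closed; open now [(0,2) g=2 f=7, (0,3) g=1 f=7, (1,1) g=2 f=7, (1,4) g=1 f=7, (2,4) g=2 f=7, (3,3) g=2 f=5]

expanded=(2,3); open=[(0,2) g=2 f=7, (0,3) g=1 f=7, (1,1) g=2 f=7, (1,4) g=1 f=7, (2,4) g=2 f=7, (3,3) g=2 f=5]; closed=[(1,2), (1,3), (2,3)]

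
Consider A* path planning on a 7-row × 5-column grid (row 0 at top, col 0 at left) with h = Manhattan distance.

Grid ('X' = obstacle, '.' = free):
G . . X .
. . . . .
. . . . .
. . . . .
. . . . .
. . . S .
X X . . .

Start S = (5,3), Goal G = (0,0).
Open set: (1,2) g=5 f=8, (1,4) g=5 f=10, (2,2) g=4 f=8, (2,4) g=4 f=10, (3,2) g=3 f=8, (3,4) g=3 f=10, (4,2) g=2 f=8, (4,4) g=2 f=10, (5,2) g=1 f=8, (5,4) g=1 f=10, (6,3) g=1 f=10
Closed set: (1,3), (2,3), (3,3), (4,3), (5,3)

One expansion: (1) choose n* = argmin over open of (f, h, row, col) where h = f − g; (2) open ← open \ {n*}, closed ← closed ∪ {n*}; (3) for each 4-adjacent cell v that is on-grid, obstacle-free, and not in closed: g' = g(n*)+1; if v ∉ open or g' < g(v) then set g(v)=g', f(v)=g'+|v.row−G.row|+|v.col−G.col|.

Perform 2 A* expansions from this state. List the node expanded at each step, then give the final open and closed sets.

order=[(1,2) → (0,2)]; open=[(0,1) g=7 f=8, (1,1) g=6 f=8, (1,4) g=5 f=10, (2,2) g=4 f=8, (2,4) g=4 f=10, (3,2) g=3 f=8, (3,4) g=3 f=10, (4,2) g=2 f=8, (4,4) g=2 f=10, (5,2) g=1 f=8, (5,4) g=1 f=10, (6,3) g=1 f=10]; closed=[(0,2), (1,2), (1,3), (2,3), (3,3), (4,3), (5,3)]

step 1: expand (1,2) (f=8, h=3) → closed; open now [(0,2) g=6 f=8, (1,1) g=6 f=8, (1,4) g=5 f=10, (2,2) g=4 f=8, (2,4) g=4 f=10, (3,2) g=3 f=8, (3,4) g=3 f=10, (4,2) g=2 f=8, (4,4) g=2 f=10, (5,2) g=1 f=8, (5,4) g=1 f=10, (6,3) g=1 f=10]
step 2: expand (0,2) (f=8, h=2) → closed; open now [(0,1) g=7 f=8, (1,1) g=6 f=8, (1,4) g=5 f=10, (2,2) g=4 f=8, (2,4) g=4 f=10, (3,2) g=3 f=8, (3,4) g=3 f=10, (4,2) g=2 f=8, (4,4) g=2 f=10, (5,2) g=1 f=8, (5,4) g=1 f=10, (6,3) g=1 f=10]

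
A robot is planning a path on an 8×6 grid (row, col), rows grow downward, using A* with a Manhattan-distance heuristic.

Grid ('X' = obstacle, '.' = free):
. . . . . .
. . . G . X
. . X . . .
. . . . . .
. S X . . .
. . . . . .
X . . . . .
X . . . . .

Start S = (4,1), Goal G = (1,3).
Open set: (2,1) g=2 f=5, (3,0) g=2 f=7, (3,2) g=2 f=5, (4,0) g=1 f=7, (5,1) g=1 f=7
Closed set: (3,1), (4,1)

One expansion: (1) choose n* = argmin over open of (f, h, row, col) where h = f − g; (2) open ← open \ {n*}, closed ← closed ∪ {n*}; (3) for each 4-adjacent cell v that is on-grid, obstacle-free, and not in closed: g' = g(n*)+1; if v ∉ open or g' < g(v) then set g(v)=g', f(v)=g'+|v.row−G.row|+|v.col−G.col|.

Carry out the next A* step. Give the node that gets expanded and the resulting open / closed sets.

step 1: expand (2,1) (f=5, h=3) → closed; open now [(1,1) g=3 f=5, (2,0) g=3 f=7, (3,0) g=2 f=7, (3,2) g=2 f=5, (4,0) g=1 f=7, (5,1) g=1 f=7]

expanded=(2,1); open=[(1,1) g=3 f=5, (2,0) g=3 f=7, (3,0) g=2 f=7, (3,2) g=2 f=5, (4,0) g=1 f=7, (5,1) g=1 f=7]; closed=[(2,1), (3,1), (4,1)]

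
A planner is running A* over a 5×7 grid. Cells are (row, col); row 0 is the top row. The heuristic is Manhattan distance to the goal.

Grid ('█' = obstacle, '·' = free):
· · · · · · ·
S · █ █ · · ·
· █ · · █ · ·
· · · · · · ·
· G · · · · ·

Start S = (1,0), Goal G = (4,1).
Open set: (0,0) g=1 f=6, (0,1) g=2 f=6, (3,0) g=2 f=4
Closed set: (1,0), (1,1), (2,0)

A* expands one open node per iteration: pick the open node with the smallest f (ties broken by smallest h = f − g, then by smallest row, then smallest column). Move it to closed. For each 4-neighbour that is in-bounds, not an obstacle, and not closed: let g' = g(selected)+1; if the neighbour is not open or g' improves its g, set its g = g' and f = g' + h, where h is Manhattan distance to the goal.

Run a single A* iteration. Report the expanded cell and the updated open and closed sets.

step 1: expand (3,0) (f=4, h=2) → closed; open now [(0,0) g=1 f=6, (0,1) g=2 f=6, (3,1) g=3 f=4, (4,0) g=3 f=4]

expanded=(3,0); open=[(0,0) g=1 f=6, (0,1) g=2 f=6, (3,1) g=3 f=4, (4,0) g=3 f=4]; closed=[(1,0), (1,1), (2,0), (3,0)]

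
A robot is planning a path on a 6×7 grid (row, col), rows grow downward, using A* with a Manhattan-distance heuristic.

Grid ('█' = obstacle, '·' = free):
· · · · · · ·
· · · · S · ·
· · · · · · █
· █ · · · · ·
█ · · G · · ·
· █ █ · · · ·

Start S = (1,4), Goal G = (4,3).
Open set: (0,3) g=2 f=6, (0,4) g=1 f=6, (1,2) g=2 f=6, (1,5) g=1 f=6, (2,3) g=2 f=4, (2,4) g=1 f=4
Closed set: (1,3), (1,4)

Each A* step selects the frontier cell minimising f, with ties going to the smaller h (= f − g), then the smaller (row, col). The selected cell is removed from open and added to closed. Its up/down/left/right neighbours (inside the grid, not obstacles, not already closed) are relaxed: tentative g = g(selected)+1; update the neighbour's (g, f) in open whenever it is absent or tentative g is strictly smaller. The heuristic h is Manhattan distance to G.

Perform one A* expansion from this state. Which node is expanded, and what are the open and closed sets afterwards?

step 1: expand (2,3) (f=4, h=2) → closed; open now [(0,3) g=2 f=6, (0,4) g=1 f=6, (1,2) g=2 f=6, (1,5) g=1 f=6, (2,2) g=3 f=6, (2,4) g=1 f=4, (3,3) g=3 f=4]

expanded=(2,3); open=[(0,3) g=2 f=6, (0,4) g=1 f=6, (1,2) g=2 f=6, (1,5) g=1 f=6, (2,2) g=3 f=6, (2,4) g=1 f=4, (3,3) g=3 f=4]; closed=[(1,3), (1,4), (2,3)]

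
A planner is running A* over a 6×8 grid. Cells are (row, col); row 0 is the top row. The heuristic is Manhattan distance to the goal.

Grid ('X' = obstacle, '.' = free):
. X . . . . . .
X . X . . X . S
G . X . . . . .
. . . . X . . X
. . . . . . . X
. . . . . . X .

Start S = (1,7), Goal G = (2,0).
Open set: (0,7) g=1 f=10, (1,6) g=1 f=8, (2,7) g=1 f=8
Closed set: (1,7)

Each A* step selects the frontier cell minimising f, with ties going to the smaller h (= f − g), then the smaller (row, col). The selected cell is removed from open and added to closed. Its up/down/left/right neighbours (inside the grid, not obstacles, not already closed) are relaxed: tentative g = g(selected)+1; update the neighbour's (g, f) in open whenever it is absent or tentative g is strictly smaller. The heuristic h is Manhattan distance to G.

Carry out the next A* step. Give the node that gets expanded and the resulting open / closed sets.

step 1: expand (1,6) (f=8, h=7) → closed; open now [(0,6) g=2 f=10, (0,7) g=1 f=10, (2,6) g=2 f=8, (2,7) g=1 f=8]

expanded=(1,6); open=[(0,6) g=2 f=10, (0,7) g=1 f=10, (2,6) g=2 f=8, (2,7) g=1 f=8]; closed=[(1,6), (1,7)]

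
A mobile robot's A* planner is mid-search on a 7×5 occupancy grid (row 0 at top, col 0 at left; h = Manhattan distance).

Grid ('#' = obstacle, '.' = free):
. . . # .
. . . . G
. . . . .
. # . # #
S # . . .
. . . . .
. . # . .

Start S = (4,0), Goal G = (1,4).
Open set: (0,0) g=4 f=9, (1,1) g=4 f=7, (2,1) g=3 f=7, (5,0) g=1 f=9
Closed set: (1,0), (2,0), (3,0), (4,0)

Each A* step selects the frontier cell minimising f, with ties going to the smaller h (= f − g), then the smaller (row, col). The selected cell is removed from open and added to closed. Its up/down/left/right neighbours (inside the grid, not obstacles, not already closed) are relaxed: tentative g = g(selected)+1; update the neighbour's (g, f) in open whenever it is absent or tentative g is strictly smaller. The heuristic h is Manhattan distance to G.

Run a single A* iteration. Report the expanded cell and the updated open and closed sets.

step 1: expand (1,1) (f=7, h=3) → closed; open now [(0,0) g=4 f=9, (0,1) g=5 f=9, (1,2) g=5 f=7, (2,1) g=3 f=7, (5,0) g=1 f=9]

expanded=(1,1); open=[(0,0) g=4 f=9, (0,1) g=5 f=9, (1,2) g=5 f=7, (2,1) g=3 f=7, (5,0) g=1 f=9]; closed=[(1,0), (1,1), (2,0), (3,0), (4,0)]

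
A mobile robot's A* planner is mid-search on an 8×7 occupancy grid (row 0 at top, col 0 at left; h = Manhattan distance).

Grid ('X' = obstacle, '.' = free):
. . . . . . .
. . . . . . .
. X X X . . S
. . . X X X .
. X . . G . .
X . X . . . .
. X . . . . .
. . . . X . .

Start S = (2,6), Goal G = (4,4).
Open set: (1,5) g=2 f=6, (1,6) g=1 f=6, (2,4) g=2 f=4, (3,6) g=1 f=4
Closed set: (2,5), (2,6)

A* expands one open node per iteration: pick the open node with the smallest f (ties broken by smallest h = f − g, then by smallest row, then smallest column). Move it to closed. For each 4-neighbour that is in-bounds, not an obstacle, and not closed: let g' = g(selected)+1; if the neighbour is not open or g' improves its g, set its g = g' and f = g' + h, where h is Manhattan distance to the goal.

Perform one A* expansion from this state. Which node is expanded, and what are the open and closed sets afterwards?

step 1: expand (2,4) (f=4, h=2) → closed; open now [(1,4) g=3 f=6, (1,5) g=2 f=6, (1,6) g=1 f=6, (3,6) g=1 f=4]

expanded=(2,4); open=[(1,4) g=3 f=6, (1,5) g=2 f=6, (1,6) g=1 f=6, (3,6) g=1 f=4]; closed=[(2,4), (2,5), (2,6)]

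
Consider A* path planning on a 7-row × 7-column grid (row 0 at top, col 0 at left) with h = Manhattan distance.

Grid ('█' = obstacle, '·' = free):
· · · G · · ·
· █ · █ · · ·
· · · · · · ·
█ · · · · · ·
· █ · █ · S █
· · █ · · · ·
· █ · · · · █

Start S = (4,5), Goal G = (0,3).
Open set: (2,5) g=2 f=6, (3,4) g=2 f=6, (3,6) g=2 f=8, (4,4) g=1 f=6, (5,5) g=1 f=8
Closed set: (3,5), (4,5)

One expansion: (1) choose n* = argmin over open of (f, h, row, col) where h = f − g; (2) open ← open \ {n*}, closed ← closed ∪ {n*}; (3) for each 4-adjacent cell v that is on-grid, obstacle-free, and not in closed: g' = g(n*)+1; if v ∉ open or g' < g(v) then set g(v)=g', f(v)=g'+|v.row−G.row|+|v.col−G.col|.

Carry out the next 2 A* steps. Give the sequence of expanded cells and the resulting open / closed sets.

order=[(2,5) → (1,5)]; open=[(0,5) g=4 f=6, (1,4) g=4 f=6, (1,6) g=4 f=8, (2,4) g=3 f=6, (2,6) g=3 f=8, (3,4) g=2 f=6, (3,6) g=2 f=8, (4,4) g=1 f=6, (5,5) g=1 f=8]; closed=[(1,5), (2,5), (3,5), (4,5)]

step 1: expand (2,5) (f=6, h=4) → closed; open now [(1,5) g=3 f=6, (2,4) g=3 f=6, (2,6) g=3 f=8, (3,4) g=2 f=6, (3,6) g=2 f=8, (4,4) g=1 f=6, (5,5) g=1 f=8]
step 2: expand (1,5) (f=6, h=3) → closed; open now [(0,5) g=4 f=6, (1,4) g=4 f=6, (1,6) g=4 f=8, (2,4) g=3 f=6, (2,6) g=3 f=8, (3,4) g=2 f=6, (3,6) g=2 f=8, (4,4) g=1 f=6, (5,5) g=1 f=8]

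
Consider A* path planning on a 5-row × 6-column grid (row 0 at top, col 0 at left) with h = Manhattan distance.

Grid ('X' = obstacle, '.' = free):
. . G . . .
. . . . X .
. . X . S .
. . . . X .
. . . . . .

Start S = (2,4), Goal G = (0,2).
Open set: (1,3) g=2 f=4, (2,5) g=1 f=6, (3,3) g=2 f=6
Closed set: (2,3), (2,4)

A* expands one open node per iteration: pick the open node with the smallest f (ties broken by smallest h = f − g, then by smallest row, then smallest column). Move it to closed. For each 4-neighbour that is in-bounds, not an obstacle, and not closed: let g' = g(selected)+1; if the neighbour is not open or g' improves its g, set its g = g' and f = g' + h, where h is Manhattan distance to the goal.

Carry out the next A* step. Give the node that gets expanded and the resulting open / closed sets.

expanded=(1,3); open=[(0,3) g=3 f=4, (1,2) g=3 f=4, (2,5) g=1 f=6, (3,3) g=2 f=6]; closed=[(1,3), (2,3), (2,4)]

step 1: expand (1,3) (f=4, h=2) → closed; open now [(0,3) g=3 f=4, (1,2) g=3 f=4, (2,5) g=1 f=6, (3,3) g=2 f=6]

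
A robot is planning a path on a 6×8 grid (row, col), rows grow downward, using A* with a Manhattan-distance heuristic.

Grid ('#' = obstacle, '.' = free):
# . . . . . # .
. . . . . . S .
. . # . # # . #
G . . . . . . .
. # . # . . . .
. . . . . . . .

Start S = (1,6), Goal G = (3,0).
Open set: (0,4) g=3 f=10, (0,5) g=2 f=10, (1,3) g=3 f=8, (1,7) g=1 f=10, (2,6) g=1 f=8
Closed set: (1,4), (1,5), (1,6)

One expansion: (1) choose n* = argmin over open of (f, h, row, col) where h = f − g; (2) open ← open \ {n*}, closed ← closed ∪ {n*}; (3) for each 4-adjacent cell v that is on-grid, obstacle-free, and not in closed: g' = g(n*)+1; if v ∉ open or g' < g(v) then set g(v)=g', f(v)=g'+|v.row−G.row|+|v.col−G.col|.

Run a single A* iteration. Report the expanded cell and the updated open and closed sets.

expanded=(1,3); open=[(0,3) g=4 f=10, (0,4) g=3 f=10, (0,5) g=2 f=10, (1,2) g=4 f=8, (1,7) g=1 f=10, (2,3) g=4 f=8, (2,6) g=1 f=8]; closed=[(1,3), (1,4), (1,5), (1,6)]

step 1: expand (1,3) (f=8, h=5) → closed; open now [(0,3) g=4 f=10, (0,4) g=3 f=10, (0,5) g=2 f=10, (1,2) g=4 f=8, (1,7) g=1 f=10, (2,3) g=4 f=8, (2,6) g=1 f=8]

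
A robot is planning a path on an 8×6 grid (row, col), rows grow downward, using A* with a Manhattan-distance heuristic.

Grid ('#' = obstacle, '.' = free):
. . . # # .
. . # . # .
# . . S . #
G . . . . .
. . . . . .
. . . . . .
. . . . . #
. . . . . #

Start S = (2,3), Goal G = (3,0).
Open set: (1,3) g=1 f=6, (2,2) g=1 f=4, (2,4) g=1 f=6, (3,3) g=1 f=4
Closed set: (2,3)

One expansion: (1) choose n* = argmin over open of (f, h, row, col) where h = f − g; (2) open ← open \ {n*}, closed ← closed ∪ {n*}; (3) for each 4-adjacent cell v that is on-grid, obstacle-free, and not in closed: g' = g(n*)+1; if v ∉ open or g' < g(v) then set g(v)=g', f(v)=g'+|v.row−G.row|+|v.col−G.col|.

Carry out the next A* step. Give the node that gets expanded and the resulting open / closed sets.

expanded=(2,2); open=[(1,3) g=1 f=6, (2,1) g=2 f=4, (2,4) g=1 f=6, (3,2) g=2 f=4, (3,3) g=1 f=4]; closed=[(2,2), (2,3)]

step 1: expand (2,2) (f=4, h=3) → closed; open now [(1,3) g=1 f=6, (2,1) g=2 f=4, (2,4) g=1 f=6, (3,2) g=2 f=4, (3,3) g=1 f=4]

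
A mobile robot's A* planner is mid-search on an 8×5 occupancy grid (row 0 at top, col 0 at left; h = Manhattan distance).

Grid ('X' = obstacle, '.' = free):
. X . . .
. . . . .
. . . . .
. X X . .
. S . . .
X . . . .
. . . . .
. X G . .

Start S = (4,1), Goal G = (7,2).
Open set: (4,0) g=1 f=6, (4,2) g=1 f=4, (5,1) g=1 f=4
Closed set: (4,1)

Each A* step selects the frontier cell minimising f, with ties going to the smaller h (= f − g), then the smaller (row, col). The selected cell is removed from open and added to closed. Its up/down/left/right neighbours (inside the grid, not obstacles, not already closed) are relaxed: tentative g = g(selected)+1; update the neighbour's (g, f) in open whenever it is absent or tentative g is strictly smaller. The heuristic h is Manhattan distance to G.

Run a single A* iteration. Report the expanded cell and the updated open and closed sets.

expanded=(4,2); open=[(4,0) g=1 f=6, (4,3) g=2 f=6, (5,1) g=1 f=4, (5,2) g=2 f=4]; closed=[(4,1), (4,2)]

step 1: expand (4,2) (f=4, h=3) → closed; open now [(4,0) g=1 f=6, (4,3) g=2 f=6, (5,1) g=1 f=4, (5,2) g=2 f=4]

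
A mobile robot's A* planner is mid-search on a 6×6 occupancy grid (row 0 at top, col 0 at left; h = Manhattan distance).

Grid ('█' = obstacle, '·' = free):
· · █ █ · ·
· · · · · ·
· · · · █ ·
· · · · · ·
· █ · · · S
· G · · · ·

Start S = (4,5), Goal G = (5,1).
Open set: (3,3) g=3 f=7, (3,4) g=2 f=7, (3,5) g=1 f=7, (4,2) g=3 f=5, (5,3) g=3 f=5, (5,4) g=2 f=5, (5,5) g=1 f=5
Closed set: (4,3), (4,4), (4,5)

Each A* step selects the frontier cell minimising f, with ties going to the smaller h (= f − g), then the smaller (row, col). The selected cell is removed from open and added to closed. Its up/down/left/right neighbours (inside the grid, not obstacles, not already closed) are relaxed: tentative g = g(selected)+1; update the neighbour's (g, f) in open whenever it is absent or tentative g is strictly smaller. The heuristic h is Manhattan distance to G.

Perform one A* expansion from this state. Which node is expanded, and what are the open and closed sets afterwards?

step 1: expand (4,2) (f=5, h=2) → closed; open now [(3,2) g=4 f=7, (3,3) g=3 f=7, (3,4) g=2 f=7, (3,5) g=1 f=7, (5,2) g=4 f=5, (5,3) g=3 f=5, (5,4) g=2 f=5, (5,5) g=1 f=5]

expanded=(4,2); open=[(3,2) g=4 f=7, (3,3) g=3 f=7, (3,4) g=2 f=7, (3,5) g=1 f=7, (5,2) g=4 f=5, (5,3) g=3 f=5, (5,4) g=2 f=5, (5,5) g=1 f=5]; closed=[(4,2), (4,3), (4,4), (4,5)]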